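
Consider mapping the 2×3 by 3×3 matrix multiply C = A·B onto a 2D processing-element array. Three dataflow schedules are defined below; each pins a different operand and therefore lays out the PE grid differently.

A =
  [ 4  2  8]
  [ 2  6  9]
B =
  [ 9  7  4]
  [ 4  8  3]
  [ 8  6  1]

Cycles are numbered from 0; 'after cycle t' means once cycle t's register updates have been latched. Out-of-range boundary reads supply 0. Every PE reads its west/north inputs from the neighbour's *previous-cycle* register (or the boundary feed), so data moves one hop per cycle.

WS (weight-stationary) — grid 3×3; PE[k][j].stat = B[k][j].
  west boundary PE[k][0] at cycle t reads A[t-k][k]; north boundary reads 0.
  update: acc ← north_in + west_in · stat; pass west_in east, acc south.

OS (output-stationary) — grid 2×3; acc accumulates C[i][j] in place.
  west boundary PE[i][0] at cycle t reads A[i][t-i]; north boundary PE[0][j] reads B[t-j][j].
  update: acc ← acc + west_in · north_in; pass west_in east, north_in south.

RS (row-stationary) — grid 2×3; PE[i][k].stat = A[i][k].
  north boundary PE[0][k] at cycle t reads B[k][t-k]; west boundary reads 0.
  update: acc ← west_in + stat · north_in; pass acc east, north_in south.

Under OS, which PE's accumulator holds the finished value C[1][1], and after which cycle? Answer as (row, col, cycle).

OS: C[1][1] accumulates in PE[1][1]:
  step 0 · PE1,1: acc=0; fwd→0 fwd↓0
  step 1 · PE1,1: acc=0; fwd→0 fwd↓0
  step 2 · PE1,1: acc=14; fwd→2 fwd↓7
  step 3 · PE1,1: acc=62; fwd→6 fwd↓8
  step 4 · PE1,1: acc=116; fwd→9 fwd↓6

(row, col, cycle) = (1, 1, 4)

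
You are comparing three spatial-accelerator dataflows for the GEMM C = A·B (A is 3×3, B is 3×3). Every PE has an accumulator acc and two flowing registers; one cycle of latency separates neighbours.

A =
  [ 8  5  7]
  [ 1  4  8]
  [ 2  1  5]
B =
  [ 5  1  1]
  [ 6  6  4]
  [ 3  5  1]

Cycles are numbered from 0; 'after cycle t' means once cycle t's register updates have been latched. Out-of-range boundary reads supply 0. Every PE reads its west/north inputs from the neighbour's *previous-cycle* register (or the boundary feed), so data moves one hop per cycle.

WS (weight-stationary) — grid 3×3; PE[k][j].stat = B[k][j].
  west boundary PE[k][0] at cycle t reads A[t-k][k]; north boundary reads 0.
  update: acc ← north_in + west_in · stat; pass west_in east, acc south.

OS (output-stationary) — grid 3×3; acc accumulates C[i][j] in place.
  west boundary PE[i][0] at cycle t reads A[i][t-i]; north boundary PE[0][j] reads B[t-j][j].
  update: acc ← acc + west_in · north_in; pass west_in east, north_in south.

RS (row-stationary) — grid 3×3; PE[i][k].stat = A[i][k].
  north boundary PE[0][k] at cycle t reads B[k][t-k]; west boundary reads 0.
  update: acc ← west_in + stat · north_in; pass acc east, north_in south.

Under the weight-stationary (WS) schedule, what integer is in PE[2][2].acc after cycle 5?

PE[2][2].acc = 25

WS 3×3: PE[2][2] cycle-by-cycle (with neighbour feeds):
  t=0 PE[1][2]: acc=0 h=0 v=0
  t=0 PE[2][1]: acc=0 h=0 v=0
  t=0 PE[2][2]: acc=0 h=0 v=0
  t=1 PE[1][2]: acc=0 h=0 v=0
  t=1 PE[2][1]: acc=0 h=0 v=0
  t=1 PE[2][2]: acc=0 h=0 v=0
  t=2 PE[1][2]: acc=0 h=0 v=0
  t=2 PE[2][1]: acc=0 h=0 v=0
  t=2 PE[2][2]: acc=0 h=0 v=0
  t=3 PE[1][2]: acc=28 h=5 v=28
  t=3 PE[2][1]: acc=73 h=7 v=73
  t=3 PE[2][2]: acc=0 h=0 v=0
  t=4 PE[1][2]: acc=17 h=4 v=17
  t=4 PE[2][1]: acc=65 h=8 v=65
  t=4 PE[2][2]: acc=35 h=7 v=35
  t=5 PE[1][2]: acc=6 h=1 v=6
  t=5 PE[2][1]: acc=33 h=5 v=33
  t=5 PE[2][2]: acc=25 h=8 v=25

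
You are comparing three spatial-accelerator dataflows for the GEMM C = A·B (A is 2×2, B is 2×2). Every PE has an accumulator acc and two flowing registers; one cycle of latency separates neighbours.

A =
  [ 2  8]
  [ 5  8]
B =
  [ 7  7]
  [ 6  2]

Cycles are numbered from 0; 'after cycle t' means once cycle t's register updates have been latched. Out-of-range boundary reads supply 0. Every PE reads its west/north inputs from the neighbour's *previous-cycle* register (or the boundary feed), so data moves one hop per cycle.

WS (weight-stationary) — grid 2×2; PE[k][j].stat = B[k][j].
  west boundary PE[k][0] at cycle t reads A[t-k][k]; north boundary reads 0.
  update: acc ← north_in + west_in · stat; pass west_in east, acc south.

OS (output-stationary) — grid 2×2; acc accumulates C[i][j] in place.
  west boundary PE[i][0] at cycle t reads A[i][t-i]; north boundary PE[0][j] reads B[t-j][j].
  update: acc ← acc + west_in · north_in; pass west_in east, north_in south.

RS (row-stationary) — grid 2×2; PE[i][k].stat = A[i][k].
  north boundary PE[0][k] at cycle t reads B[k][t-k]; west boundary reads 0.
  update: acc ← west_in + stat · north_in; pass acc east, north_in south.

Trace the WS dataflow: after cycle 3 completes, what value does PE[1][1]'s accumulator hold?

WS 2×2: PE[1][1] cycle-by-cycle (with neighbour feeds):
  after 0 — PE[0][1] acc=0, pass-E 0, pass-S 0
  after 0 — PE[1][0] acc=0, pass-E 0, pass-S 0
  after 0 — PE[1][1] acc=0, pass-E 0, pass-S 0
  after 1 — PE[0][1] acc=14, pass-E 2, pass-S 14
  after 1 — PE[1][0] acc=62, pass-E 8, pass-S 62
  after 1 — PE[1][1] acc=0, pass-E 0, pass-S 0
  after 2 — PE[0][1] acc=35, pass-E 5, pass-S 35
  after 2 — PE[1][0] acc=83, pass-E 8, pass-S 83
  after 2 — PE[1][1] acc=30, pass-E 8, pass-S 30
  after 3 — PE[0][1] acc=0, pass-E 0, pass-S 0
  after 3 — PE[1][0] acc=0, pass-E 0, pass-S 0
  after 3 — PE[1][1] acc=51, pass-E 8, pass-S 51

PE[1][1].acc = 51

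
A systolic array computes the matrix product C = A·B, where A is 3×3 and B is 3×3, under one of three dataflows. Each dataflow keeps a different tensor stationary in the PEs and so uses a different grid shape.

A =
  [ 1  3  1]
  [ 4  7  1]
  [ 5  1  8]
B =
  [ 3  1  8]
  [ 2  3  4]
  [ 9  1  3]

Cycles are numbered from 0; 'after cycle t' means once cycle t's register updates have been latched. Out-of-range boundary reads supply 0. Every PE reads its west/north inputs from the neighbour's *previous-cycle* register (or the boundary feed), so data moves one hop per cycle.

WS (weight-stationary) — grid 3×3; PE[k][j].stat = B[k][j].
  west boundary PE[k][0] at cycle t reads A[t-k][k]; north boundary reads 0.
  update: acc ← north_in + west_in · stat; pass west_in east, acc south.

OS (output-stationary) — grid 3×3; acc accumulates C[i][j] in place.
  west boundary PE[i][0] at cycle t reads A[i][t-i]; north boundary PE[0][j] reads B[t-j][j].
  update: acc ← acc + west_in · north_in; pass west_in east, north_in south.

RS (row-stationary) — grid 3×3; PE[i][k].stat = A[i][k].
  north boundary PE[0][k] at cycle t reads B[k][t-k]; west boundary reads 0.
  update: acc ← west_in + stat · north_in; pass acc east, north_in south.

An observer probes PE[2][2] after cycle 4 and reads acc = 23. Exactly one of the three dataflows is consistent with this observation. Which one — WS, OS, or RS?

— WS: 3×3; PE[2][2] trace:
  0: (2,2).acc=0  regs=<0,0>
  1: (2,2).acc=0  regs=<0,0>
  2: (2,2).acc=0  regs=<0,0>
  3: (2,2).acc=0  regs=<0,0>
  4: (2,2).acc=23  regs=<1,23>
— OS: 3×3; PE[2][2] trace:
  0: (2,2).acc=0  regs=<0,0>
  1: (2,2).acc=0  regs=<0,0>
  2: (2,2).acc=0  regs=<0,0>
  3: (2,2).acc=0  regs=<0,0>
  4: (2,2).acc=40  regs=<5,8>
— RS: 3×3; PE[2][2] trace:
  0: (2,2).acc=0  regs=<0,0>
  1: (2,2).acc=0  regs=<0,0>
  2: (2,2).acc=0  regs=<0,0>
  3: (2,2).acc=0  regs=<0,0>
  4: (2,2).acc=89  regs=<89,9>

dataflow = WS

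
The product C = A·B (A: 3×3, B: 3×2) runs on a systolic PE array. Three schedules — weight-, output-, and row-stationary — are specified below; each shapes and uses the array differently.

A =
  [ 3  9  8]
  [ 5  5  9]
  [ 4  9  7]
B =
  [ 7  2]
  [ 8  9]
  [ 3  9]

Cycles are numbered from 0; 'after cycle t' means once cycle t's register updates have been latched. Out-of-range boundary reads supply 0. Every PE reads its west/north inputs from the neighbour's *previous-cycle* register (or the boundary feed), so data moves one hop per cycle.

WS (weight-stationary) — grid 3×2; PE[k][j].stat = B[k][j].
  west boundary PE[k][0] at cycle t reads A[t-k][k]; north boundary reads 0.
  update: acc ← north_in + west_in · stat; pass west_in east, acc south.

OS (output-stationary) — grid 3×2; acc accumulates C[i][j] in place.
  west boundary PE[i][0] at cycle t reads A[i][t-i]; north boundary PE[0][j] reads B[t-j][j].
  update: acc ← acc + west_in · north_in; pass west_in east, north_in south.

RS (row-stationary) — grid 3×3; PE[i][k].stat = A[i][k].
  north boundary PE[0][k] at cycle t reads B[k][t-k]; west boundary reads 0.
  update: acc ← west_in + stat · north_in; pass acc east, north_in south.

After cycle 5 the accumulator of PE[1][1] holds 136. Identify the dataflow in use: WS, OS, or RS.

dataflow = OS

WS [3×2] PE[1][1] across cycles:
  cycle 0: PE[1][1] → acc 0, east 0, south 0
  cycle 1: PE[1][1] → acc 0, east 0, south 0
  cycle 2: PE[1][1] → acc 87, east 9, south 87
  cycle 3: PE[1][1] → acc 55, east 5, south 55
  cycle 4: PE[1][1] → acc 89, east 9, south 89
  cycle 5: PE[1][1] → acc 0, east 0, south 0
OS [3×2] PE[1][1] across cycles:
  cycle 0: PE[1][1] → acc 0, east 0, south 0
  cycle 1: PE[1][1] → acc 0, east 0, south 0
  cycle 2: PE[1][1] → acc 10, east 5, south 2
  cycle 3: PE[1][1] → acc 55, east 5, south 9
  cycle 4: PE[1][1] → acc 136, east 9, south 9
  cycle 5: PE[1][1] → acc 136, east 0, south 0
RS [3×3] PE[1][1] across cycles:
  cycle 0: PE[1][1] → acc 0, east 0, south 0
  cycle 1: PE[1][1] → acc 0, east 0, south 0
  cycle 2: PE[1][1] → acc 75, east 75, south 8
  cycle 3: PE[1][1] → acc 55, east 55, south 9
  cycle 4: PE[1][1] → acc 0, east 0, south 0
  cycle 5: PE[1][1] → acc 0, east 0, south 0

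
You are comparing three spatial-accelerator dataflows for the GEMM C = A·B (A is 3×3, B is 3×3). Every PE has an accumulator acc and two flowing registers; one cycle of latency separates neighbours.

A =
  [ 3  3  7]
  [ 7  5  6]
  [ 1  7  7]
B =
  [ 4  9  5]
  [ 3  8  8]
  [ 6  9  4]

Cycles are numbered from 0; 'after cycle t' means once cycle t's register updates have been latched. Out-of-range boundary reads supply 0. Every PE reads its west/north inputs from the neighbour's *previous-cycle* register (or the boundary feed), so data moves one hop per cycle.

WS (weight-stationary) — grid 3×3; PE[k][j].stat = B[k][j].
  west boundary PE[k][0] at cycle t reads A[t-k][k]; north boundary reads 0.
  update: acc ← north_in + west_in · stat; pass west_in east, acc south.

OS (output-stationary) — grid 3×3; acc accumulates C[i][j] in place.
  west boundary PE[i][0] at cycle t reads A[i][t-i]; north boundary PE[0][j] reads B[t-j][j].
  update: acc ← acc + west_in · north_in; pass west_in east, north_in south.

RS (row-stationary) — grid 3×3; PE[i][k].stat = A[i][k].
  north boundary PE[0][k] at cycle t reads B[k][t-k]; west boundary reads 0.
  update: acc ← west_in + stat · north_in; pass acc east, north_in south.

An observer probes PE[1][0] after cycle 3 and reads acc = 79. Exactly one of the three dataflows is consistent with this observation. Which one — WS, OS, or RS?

dataflow = OS

WS [3×3] PE[1][0] across cycles:
  c0 r1c0: 0 / 0 / 0
  c1 r1c0: 21 / 3 / 21
  c2 r1c0: 43 / 5 / 43
  c3 r1c0: 25 / 7 / 25
OS [3×3] PE[1][0] across cycles:
  c0 r1c0: 0 / 0 / 0
  c1 r1c0: 28 / 7 / 4
  c2 r1c0: 43 / 5 / 3
  c3 r1c0: 79 / 6 / 6
RS [3×3] PE[1][0] across cycles:
  c0 r1c0: 0 / 0 / 0
  c1 r1c0: 28 / 28 / 4
  c2 r1c0: 63 / 63 / 9
  c3 r1c0: 35 / 35 / 5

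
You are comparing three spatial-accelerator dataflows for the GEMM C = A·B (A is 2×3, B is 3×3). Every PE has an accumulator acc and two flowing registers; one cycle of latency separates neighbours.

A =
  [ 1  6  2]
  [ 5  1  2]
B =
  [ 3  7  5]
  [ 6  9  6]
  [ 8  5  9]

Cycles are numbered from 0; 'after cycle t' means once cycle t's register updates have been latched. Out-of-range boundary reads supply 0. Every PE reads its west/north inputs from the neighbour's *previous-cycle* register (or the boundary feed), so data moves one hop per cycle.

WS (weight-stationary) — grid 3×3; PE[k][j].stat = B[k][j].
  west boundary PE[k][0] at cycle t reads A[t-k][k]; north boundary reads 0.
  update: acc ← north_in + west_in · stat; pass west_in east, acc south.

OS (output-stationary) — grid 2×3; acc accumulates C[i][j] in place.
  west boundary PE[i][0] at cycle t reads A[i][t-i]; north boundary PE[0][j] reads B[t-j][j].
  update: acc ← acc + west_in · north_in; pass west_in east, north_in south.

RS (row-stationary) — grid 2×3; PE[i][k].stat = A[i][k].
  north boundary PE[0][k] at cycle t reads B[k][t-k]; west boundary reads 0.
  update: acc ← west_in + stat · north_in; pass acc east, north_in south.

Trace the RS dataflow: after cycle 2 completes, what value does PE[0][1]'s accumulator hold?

PE[0][1].acc = 61

RS on a 2×3 grid — tracing PE[0][1] and its feeders:
  step 0 · PE0,0: acc=3; fwd→3 fwd↓3
  step 0 · PE0,1: acc=0; fwd→0 fwd↓0
  step 1 · PE0,0: acc=7; fwd→7 fwd↓7
  step 1 · PE0,1: acc=39; fwd→39 fwd↓6
  step 2 · PE0,0: acc=5; fwd→5 fwd↓5
  step 2 · PE0,1: acc=61; fwd→61 fwd↓9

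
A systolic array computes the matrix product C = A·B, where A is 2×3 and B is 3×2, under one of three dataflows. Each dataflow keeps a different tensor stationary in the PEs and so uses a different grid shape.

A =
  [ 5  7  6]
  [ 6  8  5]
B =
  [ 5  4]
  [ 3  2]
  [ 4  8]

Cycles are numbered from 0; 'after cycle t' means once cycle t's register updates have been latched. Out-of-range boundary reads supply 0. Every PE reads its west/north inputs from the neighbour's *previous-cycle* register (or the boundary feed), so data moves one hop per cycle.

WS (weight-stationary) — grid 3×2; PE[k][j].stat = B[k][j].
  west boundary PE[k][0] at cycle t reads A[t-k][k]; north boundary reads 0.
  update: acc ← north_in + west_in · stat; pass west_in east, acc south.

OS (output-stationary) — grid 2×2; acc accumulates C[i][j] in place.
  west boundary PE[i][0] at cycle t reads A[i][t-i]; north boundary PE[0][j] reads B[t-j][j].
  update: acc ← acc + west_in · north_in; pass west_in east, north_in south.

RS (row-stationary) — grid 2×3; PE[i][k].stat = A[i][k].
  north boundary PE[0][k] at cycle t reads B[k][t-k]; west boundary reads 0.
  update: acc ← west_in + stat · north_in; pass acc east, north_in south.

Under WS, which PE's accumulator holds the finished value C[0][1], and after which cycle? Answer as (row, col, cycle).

(row, col, cycle) = (2, 1, 3)

WS — PE[2][1] is where C[0][1] collects:
  0: (2,1).acc=0  regs=<0,0>
  1: (2,1).acc=0  regs=<0,0>
  2: (2,1).acc=0  regs=<0,0>
  3: (2,1).acc=82  regs=<6,82>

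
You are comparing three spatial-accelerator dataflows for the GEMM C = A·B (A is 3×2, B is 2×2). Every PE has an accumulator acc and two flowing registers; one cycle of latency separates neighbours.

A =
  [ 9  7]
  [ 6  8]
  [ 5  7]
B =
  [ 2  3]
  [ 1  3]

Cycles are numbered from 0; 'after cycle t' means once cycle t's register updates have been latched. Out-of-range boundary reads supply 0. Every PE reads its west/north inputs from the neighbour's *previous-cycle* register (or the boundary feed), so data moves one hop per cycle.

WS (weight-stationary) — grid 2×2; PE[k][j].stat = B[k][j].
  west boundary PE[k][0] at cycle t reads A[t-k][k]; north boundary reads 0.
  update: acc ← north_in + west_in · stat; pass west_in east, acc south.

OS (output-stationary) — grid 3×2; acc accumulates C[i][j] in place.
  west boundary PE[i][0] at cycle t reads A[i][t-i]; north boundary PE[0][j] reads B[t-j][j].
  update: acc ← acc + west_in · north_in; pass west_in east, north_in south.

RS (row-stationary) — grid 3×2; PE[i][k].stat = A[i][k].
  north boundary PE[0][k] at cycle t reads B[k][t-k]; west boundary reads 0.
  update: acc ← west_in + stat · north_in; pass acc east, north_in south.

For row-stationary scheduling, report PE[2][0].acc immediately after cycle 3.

RS 3×2: PE[2][0] cycle-by-cycle (with neighbour feeds):
  after 0 — PE[1][0] acc=0, pass-E 0, pass-S 0
  after 0 — PE[2][0] acc=0, pass-E 0, pass-S 0
  after 1 — PE[1][0] acc=12, pass-E 12, pass-S 2
  after 1 — PE[2][0] acc=0, pass-E 0, pass-S 0
  after 2 — PE[1][0] acc=18, pass-E 18, pass-S 3
  after 2 — PE[2][0] acc=10, pass-E 10, pass-S 2
  after 3 — PE[1][0] acc=0, pass-E 0, pass-S 0
  after 3 — PE[2][0] acc=15, pass-E 15, pass-S 3

PE[2][0].acc = 15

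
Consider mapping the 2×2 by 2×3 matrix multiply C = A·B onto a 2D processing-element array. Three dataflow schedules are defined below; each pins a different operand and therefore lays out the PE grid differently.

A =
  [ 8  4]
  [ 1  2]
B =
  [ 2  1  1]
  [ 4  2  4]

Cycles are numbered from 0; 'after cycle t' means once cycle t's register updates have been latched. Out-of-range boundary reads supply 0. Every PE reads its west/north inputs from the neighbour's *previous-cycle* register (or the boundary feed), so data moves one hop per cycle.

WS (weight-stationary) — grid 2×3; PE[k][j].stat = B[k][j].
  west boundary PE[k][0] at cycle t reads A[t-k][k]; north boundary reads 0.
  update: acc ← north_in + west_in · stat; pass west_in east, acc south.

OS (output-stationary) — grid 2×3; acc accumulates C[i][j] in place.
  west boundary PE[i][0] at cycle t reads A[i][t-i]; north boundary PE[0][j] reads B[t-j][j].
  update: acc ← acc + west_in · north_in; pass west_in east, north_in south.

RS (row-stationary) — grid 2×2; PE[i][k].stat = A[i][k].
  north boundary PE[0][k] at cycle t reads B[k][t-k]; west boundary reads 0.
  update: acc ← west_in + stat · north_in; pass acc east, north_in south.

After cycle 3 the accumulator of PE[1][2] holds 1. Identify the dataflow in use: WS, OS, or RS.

dataflow = OS

WS [2×3] PE[1][2] across cycles:
  [0] (1,2) acc=0 (h:0 v:0)
  [1] (1,2) acc=0 (h:0 v:0)
  [2] (1,2) acc=0 (h:0 v:0)
  [3] (1,2) acc=24 (h:4 v:24)
OS [2×3] PE[1][2] across cycles:
  [0] (1,2) acc=0 (h:0 v:0)
  [1] (1,2) acc=0 (h:0 v:0)
  [2] (1,2) acc=0 (h:0 v:0)
  [3] (1,2) acc=1 (h:1 v:1)
RS (2×2): PE[1][2] does not exist.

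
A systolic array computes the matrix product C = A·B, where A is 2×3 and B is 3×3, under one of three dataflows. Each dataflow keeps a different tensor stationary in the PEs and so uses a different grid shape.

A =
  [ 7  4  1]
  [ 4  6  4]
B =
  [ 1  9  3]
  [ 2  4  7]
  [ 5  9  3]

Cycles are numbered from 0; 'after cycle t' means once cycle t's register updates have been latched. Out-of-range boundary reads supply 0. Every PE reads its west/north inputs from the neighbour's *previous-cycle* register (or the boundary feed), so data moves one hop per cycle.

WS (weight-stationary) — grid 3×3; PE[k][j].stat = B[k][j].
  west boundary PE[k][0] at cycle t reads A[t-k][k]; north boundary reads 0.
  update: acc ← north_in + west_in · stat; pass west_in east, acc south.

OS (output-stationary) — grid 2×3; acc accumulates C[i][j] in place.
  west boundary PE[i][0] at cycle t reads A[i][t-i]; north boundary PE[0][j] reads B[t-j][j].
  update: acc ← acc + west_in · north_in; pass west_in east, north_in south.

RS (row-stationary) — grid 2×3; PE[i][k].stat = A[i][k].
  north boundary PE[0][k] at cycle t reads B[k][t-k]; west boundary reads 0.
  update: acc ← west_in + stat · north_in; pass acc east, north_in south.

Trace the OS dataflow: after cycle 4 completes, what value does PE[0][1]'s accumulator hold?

PE[0][1].acc = 88

OS (2×3). Following PE[0][1] plus its west/north inputs:
  @0  [0,0]  acc 7  |  →7  ↓1
  @0  [0,1]  acc 0  |  →0  ↓0
  @1  [0,0]  acc 15  |  →4  ↓2
  @1  [0,1]  acc 63  |  →7  ↓9
  @2  [0,0]  acc 20  |  →1  ↓5
  @2  [0,1]  acc 79  |  →4  ↓4
  @3  [0,0]  acc 20  |  →0  ↓0
  @3  [0,1]  acc 88  |  →1  ↓9
  @4  [0,0]  acc 20  |  →0  ↓0
  @4  [0,1]  acc 88  |  →0  ↓0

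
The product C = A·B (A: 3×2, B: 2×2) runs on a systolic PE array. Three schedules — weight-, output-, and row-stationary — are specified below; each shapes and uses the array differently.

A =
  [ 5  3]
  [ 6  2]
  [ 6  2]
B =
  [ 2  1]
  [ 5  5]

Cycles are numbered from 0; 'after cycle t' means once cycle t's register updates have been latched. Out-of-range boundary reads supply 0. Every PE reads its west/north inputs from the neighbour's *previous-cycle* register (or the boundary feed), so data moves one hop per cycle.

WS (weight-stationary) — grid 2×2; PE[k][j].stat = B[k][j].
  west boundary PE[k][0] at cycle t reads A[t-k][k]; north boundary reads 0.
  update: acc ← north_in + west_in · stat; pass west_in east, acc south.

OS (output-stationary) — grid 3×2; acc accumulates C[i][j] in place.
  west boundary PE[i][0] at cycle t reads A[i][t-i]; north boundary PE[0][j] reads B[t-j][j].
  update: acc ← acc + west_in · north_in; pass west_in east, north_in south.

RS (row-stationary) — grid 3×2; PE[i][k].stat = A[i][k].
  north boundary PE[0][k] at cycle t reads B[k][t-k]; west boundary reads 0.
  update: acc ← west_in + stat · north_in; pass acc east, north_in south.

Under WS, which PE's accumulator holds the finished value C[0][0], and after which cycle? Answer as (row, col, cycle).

Under WS, C[0][0] lands at PE[1][0]:
  @0  [1,0]  acc 0  |  →0  ↓0
  @1  [1,0]  acc 25  |  →3  ↓25

(row, col, cycle) = (1, 0, 1)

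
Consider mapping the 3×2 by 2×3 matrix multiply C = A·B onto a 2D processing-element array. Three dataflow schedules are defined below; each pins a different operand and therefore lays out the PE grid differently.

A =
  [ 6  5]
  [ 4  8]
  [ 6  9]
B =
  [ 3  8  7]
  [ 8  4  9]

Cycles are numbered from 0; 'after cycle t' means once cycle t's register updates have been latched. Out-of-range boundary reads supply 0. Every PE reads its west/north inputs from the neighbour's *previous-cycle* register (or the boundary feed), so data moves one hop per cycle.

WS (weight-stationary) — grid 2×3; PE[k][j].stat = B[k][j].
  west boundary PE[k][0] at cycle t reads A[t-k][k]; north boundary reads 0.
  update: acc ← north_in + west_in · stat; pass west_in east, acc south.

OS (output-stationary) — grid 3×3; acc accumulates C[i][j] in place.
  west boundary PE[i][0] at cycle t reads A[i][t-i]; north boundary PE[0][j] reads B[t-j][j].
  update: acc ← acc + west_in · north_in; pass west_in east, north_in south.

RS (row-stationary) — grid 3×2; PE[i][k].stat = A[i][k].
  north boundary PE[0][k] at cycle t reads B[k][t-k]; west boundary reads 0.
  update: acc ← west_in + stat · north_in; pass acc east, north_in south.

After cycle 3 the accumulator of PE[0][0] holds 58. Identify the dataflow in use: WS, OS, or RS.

dataflow = OS

WS [2×3] PE[0][0] across cycles:
  @0  [0,0]  acc 18  |  →6  ↓18
  @1  [0,0]  acc 12  |  →4  ↓12
  @2  [0,0]  acc 18  |  →6  ↓18
  @3  [0,0]  acc 0  |  →0  ↓0
OS [3×3] PE[0][0] across cycles:
  @0  [0,0]  acc 18  |  →6  ↓3
  @1  [0,0]  acc 58  |  →5  ↓8
  @2  [0,0]  acc 58  |  →0  ↓0
  @3  [0,0]  acc 58  |  →0  ↓0
RS [3×2] PE[0][0] across cycles:
  @0  [0,0]  acc 18  |  →18  ↓3
  @1  [0,0]  acc 48  |  →48  ↓8
  @2  [0,0]  acc 42  |  →42  ↓7
  @3  [0,0]  acc 0  |  →0  ↓0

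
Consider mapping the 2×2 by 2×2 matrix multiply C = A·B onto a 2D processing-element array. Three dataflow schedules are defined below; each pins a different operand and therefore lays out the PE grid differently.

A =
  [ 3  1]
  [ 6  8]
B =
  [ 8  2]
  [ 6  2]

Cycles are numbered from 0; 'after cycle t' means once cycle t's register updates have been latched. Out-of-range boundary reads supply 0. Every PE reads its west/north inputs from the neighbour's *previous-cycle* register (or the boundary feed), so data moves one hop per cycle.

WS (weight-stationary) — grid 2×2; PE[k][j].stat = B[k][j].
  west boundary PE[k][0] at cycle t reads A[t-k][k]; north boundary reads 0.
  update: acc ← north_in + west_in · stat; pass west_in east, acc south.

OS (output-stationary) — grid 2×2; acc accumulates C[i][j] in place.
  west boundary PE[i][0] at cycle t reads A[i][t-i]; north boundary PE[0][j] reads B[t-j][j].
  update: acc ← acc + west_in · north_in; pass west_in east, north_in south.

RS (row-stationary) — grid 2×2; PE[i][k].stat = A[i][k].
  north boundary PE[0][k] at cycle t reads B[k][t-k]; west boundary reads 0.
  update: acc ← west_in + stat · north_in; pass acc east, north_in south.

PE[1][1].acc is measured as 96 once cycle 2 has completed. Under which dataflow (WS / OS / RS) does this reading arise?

dataflow = RS

Under WS (2×2), PE[1][1]:
  after 0 — PE[1][1] acc=0, pass-E 0, pass-S 0
  after 1 — PE[1][1] acc=0, pass-E 0, pass-S 0
  after 2 — PE[1][1] acc=8, pass-E 1, pass-S 8
Under OS (2×2), PE[1][1]:
  after 0 — PE[1][1] acc=0, pass-E 0, pass-S 0
  after 1 — PE[1][1] acc=0, pass-E 0, pass-S 0
  after 2 — PE[1][1] acc=12, pass-E 6, pass-S 2
Under RS (2×2), PE[1][1]:
  after 0 — PE[1][1] acc=0, pass-E 0, pass-S 0
  after 1 — PE[1][1] acc=0, pass-E 0, pass-S 0
  after 2 — PE[1][1] acc=96, pass-E 96, pass-S 6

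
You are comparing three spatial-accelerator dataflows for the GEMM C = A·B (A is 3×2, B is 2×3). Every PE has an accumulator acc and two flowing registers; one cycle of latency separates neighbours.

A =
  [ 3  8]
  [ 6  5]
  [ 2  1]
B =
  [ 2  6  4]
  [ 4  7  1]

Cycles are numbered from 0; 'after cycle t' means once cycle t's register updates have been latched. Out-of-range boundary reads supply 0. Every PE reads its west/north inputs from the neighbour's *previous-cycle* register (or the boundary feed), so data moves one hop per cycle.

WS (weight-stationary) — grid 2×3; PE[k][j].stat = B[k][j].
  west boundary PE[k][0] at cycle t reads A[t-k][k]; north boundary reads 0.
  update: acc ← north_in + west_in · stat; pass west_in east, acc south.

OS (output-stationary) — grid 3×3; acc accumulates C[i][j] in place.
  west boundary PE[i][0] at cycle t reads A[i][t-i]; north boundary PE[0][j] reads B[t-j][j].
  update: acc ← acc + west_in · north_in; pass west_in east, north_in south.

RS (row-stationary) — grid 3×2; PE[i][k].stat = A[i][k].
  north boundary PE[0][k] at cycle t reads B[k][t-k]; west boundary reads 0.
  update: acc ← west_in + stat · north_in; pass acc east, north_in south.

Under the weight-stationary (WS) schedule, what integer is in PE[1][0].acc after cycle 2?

PE[1][0].acc = 32

WS on a 2×3 grid — tracing PE[1][0] and its feeders:
  [0] (0,0) acc=6 (h:3 v:6)
  [0] (1,0) acc=0 (h:0 v:0)
  [1] (0,0) acc=12 (h:6 v:12)
  [1] (1,0) acc=38 (h:8 v:38)
  [2] (0,0) acc=4 (h:2 v:4)
  [2] (1,0) acc=32 (h:5 v:32)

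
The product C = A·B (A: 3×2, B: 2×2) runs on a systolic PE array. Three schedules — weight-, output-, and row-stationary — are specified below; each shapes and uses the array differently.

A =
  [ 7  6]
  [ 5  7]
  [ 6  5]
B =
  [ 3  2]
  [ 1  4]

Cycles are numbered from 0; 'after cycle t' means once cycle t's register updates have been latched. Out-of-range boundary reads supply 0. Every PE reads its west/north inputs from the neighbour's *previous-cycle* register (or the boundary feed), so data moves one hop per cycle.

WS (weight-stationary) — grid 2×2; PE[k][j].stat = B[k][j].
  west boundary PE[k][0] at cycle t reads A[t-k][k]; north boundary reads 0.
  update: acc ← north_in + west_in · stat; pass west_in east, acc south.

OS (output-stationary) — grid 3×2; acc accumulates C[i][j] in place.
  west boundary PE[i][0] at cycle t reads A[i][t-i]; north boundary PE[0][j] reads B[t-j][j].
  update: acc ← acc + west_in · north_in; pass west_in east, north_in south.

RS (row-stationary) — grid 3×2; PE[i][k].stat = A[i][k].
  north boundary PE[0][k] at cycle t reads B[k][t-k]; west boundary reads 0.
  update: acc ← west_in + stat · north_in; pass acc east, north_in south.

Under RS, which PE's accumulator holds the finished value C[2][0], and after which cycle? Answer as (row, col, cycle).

RS: C[2][0] accumulates in PE[2][1]:
  step 0 · PE2,1: acc=0; fwd→0 fwd↓0
  step 1 · PE2,1: acc=0; fwd→0 fwd↓0
  step 2 · PE2,1: acc=0; fwd→0 fwd↓0
  step 3 · PE2,1: acc=23; fwd→23 fwd↓1

(row, col, cycle) = (2, 1, 3)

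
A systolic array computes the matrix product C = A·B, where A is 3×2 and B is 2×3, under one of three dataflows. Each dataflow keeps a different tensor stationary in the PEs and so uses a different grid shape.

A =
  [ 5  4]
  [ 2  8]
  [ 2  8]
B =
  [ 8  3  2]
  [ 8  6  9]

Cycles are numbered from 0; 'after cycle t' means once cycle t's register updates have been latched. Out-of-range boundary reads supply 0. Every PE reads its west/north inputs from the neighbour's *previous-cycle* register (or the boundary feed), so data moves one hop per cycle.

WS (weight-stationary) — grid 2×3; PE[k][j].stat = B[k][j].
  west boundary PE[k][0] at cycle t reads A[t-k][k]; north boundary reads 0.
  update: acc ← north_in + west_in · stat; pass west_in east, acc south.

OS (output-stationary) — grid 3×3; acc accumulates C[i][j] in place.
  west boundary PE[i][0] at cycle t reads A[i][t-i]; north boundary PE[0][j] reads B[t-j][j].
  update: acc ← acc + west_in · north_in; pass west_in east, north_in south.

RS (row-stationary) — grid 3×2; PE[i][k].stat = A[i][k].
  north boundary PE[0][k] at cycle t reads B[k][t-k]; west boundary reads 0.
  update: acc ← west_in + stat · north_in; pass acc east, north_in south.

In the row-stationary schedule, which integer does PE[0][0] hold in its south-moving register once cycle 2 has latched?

register = 2

Tracing RS — 3×2 array, target PE[0][0]:
  step 0 · PE0,0: acc=40; fwd→40 fwd↓8
  step 1 · PE0,0: acc=15; fwd→15 fwd↓3
  step 2 · PE0,0: acc=10; fwd→10 fwd↓2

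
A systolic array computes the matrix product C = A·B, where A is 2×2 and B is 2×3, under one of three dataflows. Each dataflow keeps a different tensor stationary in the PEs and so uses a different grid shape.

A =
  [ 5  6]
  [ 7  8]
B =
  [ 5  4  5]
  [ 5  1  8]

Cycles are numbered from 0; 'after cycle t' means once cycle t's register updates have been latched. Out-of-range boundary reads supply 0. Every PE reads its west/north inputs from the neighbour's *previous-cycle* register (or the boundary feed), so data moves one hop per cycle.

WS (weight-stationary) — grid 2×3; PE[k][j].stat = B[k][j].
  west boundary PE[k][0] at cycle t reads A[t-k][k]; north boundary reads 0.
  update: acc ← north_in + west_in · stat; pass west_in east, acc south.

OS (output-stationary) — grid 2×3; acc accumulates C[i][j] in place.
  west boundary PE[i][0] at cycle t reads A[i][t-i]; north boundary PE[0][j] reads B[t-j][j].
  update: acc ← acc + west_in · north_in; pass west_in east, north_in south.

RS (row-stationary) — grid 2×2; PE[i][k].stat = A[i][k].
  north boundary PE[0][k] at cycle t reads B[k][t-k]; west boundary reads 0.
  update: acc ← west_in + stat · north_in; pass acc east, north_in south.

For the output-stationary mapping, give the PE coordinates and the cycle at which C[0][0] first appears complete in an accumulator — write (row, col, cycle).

(row, col, cycle) = (0, 0, 1)

OS: C[0][0] accumulates in PE[0][0]:
  cycle 0: PE[0][0] → acc 25, east 5, south 5
  cycle 1: PE[0][0] → acc 55, east 6, south 5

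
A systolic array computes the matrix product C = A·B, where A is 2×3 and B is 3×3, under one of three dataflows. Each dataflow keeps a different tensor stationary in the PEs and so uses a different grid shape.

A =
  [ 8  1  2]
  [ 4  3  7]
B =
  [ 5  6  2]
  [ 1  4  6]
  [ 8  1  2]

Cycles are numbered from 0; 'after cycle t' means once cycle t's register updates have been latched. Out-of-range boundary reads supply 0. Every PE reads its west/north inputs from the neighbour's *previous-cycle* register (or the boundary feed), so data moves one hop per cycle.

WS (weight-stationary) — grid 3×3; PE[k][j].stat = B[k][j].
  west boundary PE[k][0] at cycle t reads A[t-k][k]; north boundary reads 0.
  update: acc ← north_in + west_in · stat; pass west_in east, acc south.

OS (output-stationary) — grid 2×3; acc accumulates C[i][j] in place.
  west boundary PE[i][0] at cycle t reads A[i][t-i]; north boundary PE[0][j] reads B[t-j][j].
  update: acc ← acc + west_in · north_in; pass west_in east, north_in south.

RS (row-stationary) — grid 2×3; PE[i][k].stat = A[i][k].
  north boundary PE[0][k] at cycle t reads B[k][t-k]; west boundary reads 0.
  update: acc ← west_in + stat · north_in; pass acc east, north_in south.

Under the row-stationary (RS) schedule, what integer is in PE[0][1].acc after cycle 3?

Tracing RS — 2×3 array, target PE[0][1]:
  @0  [0,0]  acc 40  |  →40  ↓5
  @0  [0,1]  acc 0  |  →0  ↓0
  @1  [0,0]  acc 48  |  →48  ↓6
  @1  [0,1]  acc 41  |  →41  ↓1
  @2  [0,0]  acc 16  |  →16  ↓2
  @2  [0,1]  acc 52  |  →52  ↓4
  @3  [0,0]  acc 0  |  →0  ↓0
  @3  [0,1]  acc 22  |  →22  ↓6

PE[0][1].acc = 22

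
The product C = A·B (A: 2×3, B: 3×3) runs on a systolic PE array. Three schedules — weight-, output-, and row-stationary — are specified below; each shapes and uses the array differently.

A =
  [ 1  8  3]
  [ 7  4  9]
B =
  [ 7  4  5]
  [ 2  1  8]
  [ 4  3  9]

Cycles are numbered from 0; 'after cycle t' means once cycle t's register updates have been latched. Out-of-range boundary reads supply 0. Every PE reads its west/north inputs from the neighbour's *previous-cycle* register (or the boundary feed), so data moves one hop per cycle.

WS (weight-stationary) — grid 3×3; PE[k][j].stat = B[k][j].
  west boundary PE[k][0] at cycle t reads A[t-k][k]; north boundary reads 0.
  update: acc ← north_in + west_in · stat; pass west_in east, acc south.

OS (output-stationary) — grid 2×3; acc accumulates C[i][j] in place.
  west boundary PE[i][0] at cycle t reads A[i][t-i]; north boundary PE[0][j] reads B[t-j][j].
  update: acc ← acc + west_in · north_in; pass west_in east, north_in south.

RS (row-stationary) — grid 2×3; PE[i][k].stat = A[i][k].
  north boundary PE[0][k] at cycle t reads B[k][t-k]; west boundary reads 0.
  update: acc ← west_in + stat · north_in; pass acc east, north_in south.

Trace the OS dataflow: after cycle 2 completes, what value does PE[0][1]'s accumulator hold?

PE[0][1].acc = 12

OS 2×3: PE[0][1] cycle-by-cycle (with neighbour feeds):
  c0 r0c0: 7 / 1 / 7
  c0 r0c1: 0 / 0 / 0
  c1 r0c0: 23 / 8 / 2
  c1 r0c1: 4 / 1 / 4
  c2 r0c0: 35 / 3 / 4
  c2 r0c1: 12 / 8 / 1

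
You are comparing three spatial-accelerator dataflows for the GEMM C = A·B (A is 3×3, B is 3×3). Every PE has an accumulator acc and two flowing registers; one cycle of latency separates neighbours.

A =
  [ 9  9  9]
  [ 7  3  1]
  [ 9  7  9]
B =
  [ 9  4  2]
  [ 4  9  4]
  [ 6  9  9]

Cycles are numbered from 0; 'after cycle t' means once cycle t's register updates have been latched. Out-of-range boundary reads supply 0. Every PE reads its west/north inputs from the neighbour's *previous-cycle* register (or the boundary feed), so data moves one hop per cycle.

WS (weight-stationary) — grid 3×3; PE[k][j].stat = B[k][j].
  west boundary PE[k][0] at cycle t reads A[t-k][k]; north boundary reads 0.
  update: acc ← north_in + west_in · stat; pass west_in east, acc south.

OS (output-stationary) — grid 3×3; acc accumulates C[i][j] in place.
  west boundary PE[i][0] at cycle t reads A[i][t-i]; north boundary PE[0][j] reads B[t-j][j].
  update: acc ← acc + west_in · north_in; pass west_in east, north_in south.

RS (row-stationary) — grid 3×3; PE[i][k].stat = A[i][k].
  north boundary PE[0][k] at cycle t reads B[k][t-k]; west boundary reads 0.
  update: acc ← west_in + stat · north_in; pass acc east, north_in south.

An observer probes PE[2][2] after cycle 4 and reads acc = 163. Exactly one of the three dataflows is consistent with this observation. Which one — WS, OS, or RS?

— WS: 3×3; PE[2][2] trace:
  @0  [2,2]  acc 0  |  →0  ↓0
  @1  [2,2]  acc 0  |  →0  ↓0
  @2  [2,2]  acc 0  |  →0  ↓0
  @3  [2,2]  acc 0  |  →0  ↓0
  @4  [2,2]  acc 135  |  →9  ↓135
— OS: 3×3; PE[2][2] trace:
  @0  [2,2]  acc 0  |  →0  ↓0
  @1  [2,2]  acc 0  |  →0  ↓0
  @2  [2,2]  acc 0  |  →0  ↓0
  @3  [2,2]  acc 0  |  →0  ↓0
  @4  [2,2]  acc 18  |  →9  ↓2
— RS: 3×3; PE[2][2] trace:
  @0  [2,2]  acc 0  |  →0  ↓0
  @1  [2,2]  acc 0  |  →0  ↓0
  @2  [2,2]  acc 0  |  →0  ↓0
  @3  [2,2]  acc 0  |  →0  ↓0
  @4  [2,2]  acc 163  |  →163  ↓6

dataflow = RS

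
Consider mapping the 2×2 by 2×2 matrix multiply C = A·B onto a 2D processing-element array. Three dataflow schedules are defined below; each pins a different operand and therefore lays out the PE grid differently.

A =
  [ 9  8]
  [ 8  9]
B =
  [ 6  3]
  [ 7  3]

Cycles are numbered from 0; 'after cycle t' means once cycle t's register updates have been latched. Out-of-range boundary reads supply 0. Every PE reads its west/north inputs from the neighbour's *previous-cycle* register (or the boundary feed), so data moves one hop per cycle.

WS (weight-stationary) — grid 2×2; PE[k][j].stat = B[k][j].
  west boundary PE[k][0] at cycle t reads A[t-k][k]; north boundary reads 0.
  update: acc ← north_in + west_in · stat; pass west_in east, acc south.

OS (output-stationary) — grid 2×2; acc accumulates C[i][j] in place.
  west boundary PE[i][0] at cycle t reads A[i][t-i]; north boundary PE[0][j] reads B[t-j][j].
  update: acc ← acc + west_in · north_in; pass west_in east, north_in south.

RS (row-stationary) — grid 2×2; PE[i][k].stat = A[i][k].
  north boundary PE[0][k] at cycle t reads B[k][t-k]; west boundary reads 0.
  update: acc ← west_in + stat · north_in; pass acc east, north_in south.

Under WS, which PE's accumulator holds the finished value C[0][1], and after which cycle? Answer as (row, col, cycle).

(row, col, cycle) = (1, 1, 2)

WS — PE[1][1] is where C[0][1] collects:
  [0] (1,1) acc=0 (h:0 v:0)
  [1] (1,1) acc=0 (h:0 v:0)
  [2] (1,1) acc=51 (h:8 v:51)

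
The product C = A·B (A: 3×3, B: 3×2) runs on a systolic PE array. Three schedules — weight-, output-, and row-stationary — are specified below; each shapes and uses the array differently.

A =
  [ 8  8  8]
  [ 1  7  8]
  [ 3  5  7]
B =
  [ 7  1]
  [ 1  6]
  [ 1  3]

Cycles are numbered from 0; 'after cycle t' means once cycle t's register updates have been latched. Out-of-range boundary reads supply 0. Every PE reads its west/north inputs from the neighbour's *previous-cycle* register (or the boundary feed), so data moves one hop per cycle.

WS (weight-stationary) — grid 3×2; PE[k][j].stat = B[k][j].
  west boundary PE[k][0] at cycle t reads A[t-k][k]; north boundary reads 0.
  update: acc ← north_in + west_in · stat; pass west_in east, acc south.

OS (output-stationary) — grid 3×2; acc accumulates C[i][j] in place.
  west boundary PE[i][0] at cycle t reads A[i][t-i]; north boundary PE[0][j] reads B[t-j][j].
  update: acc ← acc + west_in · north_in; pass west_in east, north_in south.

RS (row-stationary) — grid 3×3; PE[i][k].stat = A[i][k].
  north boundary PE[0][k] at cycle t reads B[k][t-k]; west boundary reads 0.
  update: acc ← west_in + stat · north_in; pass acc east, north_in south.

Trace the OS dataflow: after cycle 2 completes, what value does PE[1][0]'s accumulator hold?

PE[1][0].acc = 14

OS on a 3×2 grid — tracing PE[1][0] and its feeders:
  t=0 PE[0][0]: acc=56 h=8 v=7
  t=0 PE[1][0]: acc=0 h=0 v=0
  t=1 PE[0][0]: acc=64 h=8 v=1
  t=1 PE[1][0]: acc=7 h=1 v=7
  t=2 PE[0][0]: acc=72 h=8 v=1
  t=2 PE[1][0]: acc=14 h=7 v=1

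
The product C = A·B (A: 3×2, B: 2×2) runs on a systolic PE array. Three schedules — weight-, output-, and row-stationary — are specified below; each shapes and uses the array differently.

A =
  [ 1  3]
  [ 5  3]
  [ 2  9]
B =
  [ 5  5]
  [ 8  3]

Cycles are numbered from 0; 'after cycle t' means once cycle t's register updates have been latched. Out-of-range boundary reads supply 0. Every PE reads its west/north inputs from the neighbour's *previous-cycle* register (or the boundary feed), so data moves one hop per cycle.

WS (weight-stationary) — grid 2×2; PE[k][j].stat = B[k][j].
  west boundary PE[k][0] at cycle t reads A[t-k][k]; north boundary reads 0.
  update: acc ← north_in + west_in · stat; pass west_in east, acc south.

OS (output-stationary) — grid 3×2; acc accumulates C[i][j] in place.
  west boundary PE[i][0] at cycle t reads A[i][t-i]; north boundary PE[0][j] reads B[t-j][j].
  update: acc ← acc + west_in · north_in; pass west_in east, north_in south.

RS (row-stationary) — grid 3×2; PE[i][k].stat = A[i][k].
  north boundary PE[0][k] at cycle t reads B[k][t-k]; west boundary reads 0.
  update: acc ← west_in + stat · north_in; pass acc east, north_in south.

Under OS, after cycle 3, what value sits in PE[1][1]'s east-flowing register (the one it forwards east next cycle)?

register = 3

Tracing OS — 3×2 array, target PE[1][1]:
  c0 r0c1: 0 / 0 / 0
  c0 r1c0: 0 / 0 / 0
  c0 r1c1: 0 / 0 / 0
  c1 r0c1: 5 / 1 / 5
  c1 r1c0: 25 / 5 / 5
  c1 r1c1: 0 / 0 / 0
  c2 r0c1: 14 / 3 / 3
  c2 r1c0: 49 / 3 / 8
  c2 r1c1: 25 / 5 / 5
  c3 r0c1: 14 / 0 / 0
  c3 r1c0: 49 / 0 / 0
  c3 r1c1: 34 / 3 / 3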